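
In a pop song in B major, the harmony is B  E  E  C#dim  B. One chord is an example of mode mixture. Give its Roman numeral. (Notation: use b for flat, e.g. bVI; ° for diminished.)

The diatonic triads in B major are B, C#m, D#m, E, F#, G#m, A#dim. B and E are both diatonic. C#dim (C#–E–G) doesn't fit — on degree 2 B major would have C#m (ii). C#dim is the degree-2 chord of B minor, so it is the borrowed ii°.

ii°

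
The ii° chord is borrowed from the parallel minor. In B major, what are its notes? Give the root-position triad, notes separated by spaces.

C# E G

The root, C#, is scale degree 2 — the same note in B major and B minor; only the chord quality changes. In B minor the chord on C# is C#–E–G.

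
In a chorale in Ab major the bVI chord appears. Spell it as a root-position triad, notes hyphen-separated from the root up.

Fb-Ab-Cb

The root of bVI is the lowered 6th degree: F becomes Fb. In Ab minor the chord on Fb is Fb–Ab–Cb.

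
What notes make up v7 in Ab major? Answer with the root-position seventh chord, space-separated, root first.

The root, Eb, is scale degree 5 — the same note in Ab major and Ab minor; only the chord quality changes. Stacking thirds in Ab minor on Eb gives Eb–Gb–Bb–Db.

Eb Gb Bb Db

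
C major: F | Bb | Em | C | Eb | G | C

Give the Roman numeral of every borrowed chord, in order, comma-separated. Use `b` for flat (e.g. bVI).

C major has the diatonic set C, Dm, Em, F, G, Am, Bdim. Of the given chords, F, Em, C and G are diatonic. Bb (Bb–D–F) doesn't fit — on degree 7 C major would have Bdim (vii°). Bb is the degree-7 chord of C minor, so it is the borrowed bVII. Eb (Eb–G–Bb) is not: scale degree 3 in C major carries Em (iii). In C minor the chord on that degree is Eb, so here it functions as bIII, borrowed from the parallel minor.

bVII, bIII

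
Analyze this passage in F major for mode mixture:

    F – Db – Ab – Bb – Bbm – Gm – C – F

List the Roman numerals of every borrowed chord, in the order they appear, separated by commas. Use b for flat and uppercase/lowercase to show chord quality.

bVI, bIII, iv

F major has the diatonic set F, Gm, Am, Bb, C, Dm, Edim. Of the given chords, F, Bb, Gm and C are diatonic. Db (Db–F–Ab) is not: scale degree 6 in F major carries Dm (vi). In F minor the chord on that degree is Db, so here it functions as bVI, borrowed from the parallel minor. But Ab (Ab–C–Eb) is foreign: the diatonic iii on degree 3 is Am, whereas Ab comes from F minor. It is labeled bIII. Bbm (Bb–Db–F) is not: scale degree 4 in F major carries Bb (IV). In F minor the chord on that degree is Bbm, so here it functions as iv, borrowed from the parallel minor.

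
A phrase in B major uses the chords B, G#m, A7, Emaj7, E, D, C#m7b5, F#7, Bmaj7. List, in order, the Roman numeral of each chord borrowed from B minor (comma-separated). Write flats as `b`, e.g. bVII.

In B major the diatonic chords are B, C#m, D#m, E, F#, G#m, A#dim. Of the given chords, B, G#m, Emaj7, E, F#7 and Bmaj7 are diatonic. A7 (A–C#–E–G) doesn't fit — on degree 7 B major would have A#dim (vii°). A7 is the degree-7 chord of B minor, so it is the borrowed bVII7. D (D–F#–A) doesn't fit — on degree 3 B major would have D#m (iii). D is the degree-3 chord of B minor, so it is the borrowed bIII. C#m7b5 (C#–E–G–B) doesn't fit — on degree 2 B major would have C#m (ii). C#m7b5 is the degree-2 chord of B minor, so it is the borrowed iiø7.

bVII7, bIII, iiø7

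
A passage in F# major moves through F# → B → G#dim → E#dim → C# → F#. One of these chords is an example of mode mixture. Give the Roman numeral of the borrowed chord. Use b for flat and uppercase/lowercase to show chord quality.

ii°

In F# major the diatonic chords are F#, G#m, A#m, B, C#, D#m, E#dim. F#, B, E#dim and C# are all diatonic. G#dim (G#–B–D) is not: scale degree 2 in F# major carries G#m (ii). In F# minor the chord on that degree is G#dim, so here it functions as ii°, borrowed from the parallel minor.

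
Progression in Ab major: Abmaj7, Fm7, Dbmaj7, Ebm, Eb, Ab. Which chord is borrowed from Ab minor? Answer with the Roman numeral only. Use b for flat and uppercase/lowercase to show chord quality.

v

In Ab major the diatonic chords are Ab, Bbm, Cm, Db, Eb, Fm, Gdim. Abmaj7, Fm7, Dbmaj7, Eb and Ab are all diatonic. Ebm (Eb–Gb–Bb) doesn't fit — on degree 5 Ab major would have Eb (V). Ebm is the degree-5 chord of Ab minor, so it is the borrowed v.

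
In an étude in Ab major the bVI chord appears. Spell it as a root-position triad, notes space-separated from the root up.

Fb Ab Cb

The root of bVI is the lowered 6th degree: F becomes Fb. Building the major chord from the parallel minor on Fb: Fb–Ab–Cb.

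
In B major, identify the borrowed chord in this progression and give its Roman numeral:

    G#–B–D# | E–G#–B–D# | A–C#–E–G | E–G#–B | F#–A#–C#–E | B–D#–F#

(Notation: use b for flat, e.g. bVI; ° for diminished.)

B major has the diatonic set B, C#m, D#m, E, F#, G#m, A#dim. Of the given chords, G#–B–D# = G#m, E–G#–B–D# = Emaj7, E–G#–B = E, F#–A#–C#–E = F#7 and B–D#–F# = B are diatonic. A–C#–E–G doesn't fit — on degree 7 B major would have A#dim (vii°). A7 is the degree-7 chord of B minor, so it is the borrowed bVII7.

bVII7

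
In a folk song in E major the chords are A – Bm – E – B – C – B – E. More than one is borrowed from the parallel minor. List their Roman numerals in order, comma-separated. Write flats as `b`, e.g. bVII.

v, bVI

E major has the diatonic set E, F#m, G#m, A, B, C#m, D#dim. Of the given chords, A, E and B are diatonic. Bm (B–D–F#) is not: scale degree 5 in E major carries B (V). In E minor the chord on that degree is Bm, so here it functions as v, borrowed from the parallel minor. C (C–E–G) is not: scale degree 6 in E major carries C#m (vi). In E minor the chord on that degree is C, so here it functions as bVI, borrowed from the parallel minor.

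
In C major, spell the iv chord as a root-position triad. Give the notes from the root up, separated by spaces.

F Ab C

iv is built on scale degree 4, which is F in both C major and its parallel. Stacking thirds in C minor on F gives F–Ab–C.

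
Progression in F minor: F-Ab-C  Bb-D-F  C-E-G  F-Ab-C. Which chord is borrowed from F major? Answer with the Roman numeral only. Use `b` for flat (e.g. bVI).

F minor has the diatonic set Fm, Gdim, Ab, Bbm, C, Db, Eb (with V from harmonic minor). F–Ab–C = Fm and C–E–G = C are both diatonic. Bb–D–F doesn't fit — on degree 4 F minor would have Bbm (iv). Bb is the degree-4 chord of F major, so it is the borrowed IV.

IV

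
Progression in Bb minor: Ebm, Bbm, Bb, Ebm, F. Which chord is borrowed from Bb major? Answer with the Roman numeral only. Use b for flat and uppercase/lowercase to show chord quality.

The diatonic triads in Bb minor (with V from harmonic minor) are Bbm, Cdim, Db, Ebm, F, Gb, Ab. Of the given chords, Ebm, Bbm and F are diatonic. But Bb (Bb–D–F) is foreign: the diatonic i on degree 1 is Bbm, whereas Bb comes from Bb major. It is labeled I.

I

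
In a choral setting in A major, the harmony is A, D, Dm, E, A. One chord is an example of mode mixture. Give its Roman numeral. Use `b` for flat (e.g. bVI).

iv

In A major the diatonic chords are A, Bm, C#m, D, E, F#m, G#dim. A, D and E are all diatonic. Dm (D–F–A) is not: scale degree 4 in A major carries D (IV). In A minor the chord on that degree is Dm, so here it functions as iv, borrowed from the parallel minor.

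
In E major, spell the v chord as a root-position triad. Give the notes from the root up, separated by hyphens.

The root, B, is scale degree 5 — the same note in E major and E minor; only the chord quality changes. Stacking thirds in E minor on B gives B–D–F#.

B-D-F#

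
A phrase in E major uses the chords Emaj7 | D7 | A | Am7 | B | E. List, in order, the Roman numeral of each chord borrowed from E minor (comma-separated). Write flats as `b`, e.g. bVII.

In E major the diatonic chords are E, F#m, G#m, A, B, C#m, D#dim. Emaj7, A, B and E all belong to that set. D7 (D–F#–A–C) doesn't fit — on degree 7 E major would have D#dim (vii°). D7 is the degree-7 chord of E minor, so it is the borrowed bVII7. Am7 (A–C–E–G) is not: scale degree 4 in E major carries A (IV). In E minor the chord on that degree is Am7, so here it functions as iv7, borrowed from the parallel minor.

bVII7, iv7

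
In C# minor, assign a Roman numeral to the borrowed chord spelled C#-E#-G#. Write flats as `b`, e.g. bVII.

The root C# is the diatonic 1st degree of C# minor; the borrowing shows in the chord quality. C#–E#–G# is a major chord — the form found in C# major, not the diatonic i (C#m). Borrowed into C# minor it is written I.

I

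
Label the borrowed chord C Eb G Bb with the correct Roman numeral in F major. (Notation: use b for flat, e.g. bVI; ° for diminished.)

v7

The root C is the diatonic 5th degree of F major; the borrowing shows in the chord quality. C–Eb–G–Bb is a minor-seventh chord — the form found in F minor, not the diatonic V (C). Borrowed into F major it is written v7.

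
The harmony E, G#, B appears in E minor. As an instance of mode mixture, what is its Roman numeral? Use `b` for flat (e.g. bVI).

The root E is the diatonic 1st degree of E minor; the borrowing shows in the chord quality. E–G#–B is a major chord — the form found in E major, not the diatonic i (Em). Borrowed into E minor it is written I.

I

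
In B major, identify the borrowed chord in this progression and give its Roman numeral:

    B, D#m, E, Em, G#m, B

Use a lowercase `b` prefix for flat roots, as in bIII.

iv

In B major the diatonic chords are B, C#m, D#m, E, F#, G#m, A#dim. B, D#m, E and G#m all belong to that set. Em (E–G–B) doesn't fit — on degree 4 B major would have E (IV). Em is the degree-4 chord of B minor, so it is the borrowed iv.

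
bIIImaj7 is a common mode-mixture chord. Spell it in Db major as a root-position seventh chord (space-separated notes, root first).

The root of bIIImaj7 is the lowered 3rd degree: F becomes Fb. Building the major-seventh chord from the parallel minor on Fb: Fb–Ab–Cb–Eb.

Fb Ab Cb Eb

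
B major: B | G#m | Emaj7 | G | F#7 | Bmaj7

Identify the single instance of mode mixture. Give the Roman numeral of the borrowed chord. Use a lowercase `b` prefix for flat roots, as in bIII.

bVI

B major has the diatonic set B, C#m, D#m, E, F#, G#m, A#dim. B, G#m, Emaj7, F#7 and Bmaj7 are all diatonic. G (G–B–D) doesn't fit — on degree 6 B major would have G#m (vi). G is the degree-6 chord of B minor, so it is the borrowed bVI.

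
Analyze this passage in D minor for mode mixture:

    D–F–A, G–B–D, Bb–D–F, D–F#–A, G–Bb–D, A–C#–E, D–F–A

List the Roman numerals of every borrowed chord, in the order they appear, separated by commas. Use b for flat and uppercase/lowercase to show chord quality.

IV, I

D minor has the diatonic set Dm, Edim, F, Gm, A, Bb, C (with V from harmonic minor). D–F–A = Dm, Bb–D–F = Bb, G–Bb–D = Gm and A–C#–E = A all belong to that set. G–B–D doesn't fit — on degree 4 D minor would have Gm (iv). G is the degree-4 chord of D major, so it is the borrowed IV. D–F#–A is not: scale degree 1 in D minor carries Dm (i). In D major the chord on that degree is D, so here it functions as I, borrowed from the parallel major.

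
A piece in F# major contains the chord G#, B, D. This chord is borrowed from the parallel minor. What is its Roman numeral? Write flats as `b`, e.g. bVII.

ii°

The root G# is the diatonic 2nd degree of F# major; the borrowing shows in the chord quality. The diatonic chord on degree 2 would be G#m (ii), but G#–B–D is the diminished chord from F# minor. As a borrowed chord it is labeled ii°.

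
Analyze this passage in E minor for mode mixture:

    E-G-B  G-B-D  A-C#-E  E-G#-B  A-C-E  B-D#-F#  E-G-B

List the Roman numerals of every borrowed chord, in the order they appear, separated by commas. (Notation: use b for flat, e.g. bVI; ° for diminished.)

The diatonic triads in E minor (with V from harmonic minor) are Em, F#dim, G, Am, B, C, D. E–G–B = Em, G–B–D = G, A–C–E = Am and B–D#–F# = B all belong to that set. But A–C#–E is foreign: the diatonic iv on degree 4 is Am, whereas A comes from E major. It is labeled IV. E–G#–B is not: scale degree 1 in E minor carries Em (i). In E major the chord on that degree is E, so here it functions as I, borrowed from the parallel major.

IV, I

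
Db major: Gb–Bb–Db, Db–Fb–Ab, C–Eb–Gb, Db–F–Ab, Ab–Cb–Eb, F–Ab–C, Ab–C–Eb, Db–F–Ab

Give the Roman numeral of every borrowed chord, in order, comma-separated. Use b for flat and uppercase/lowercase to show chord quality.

Db major has the diatonic set Db, Ebm, Fm, Gb, Ab, Bbm, Cdim. Gb–Bb–Db = Gb, C–Eb–Gb = Cdim, Db–F–Ab = Db, F–Ab–C = Fm and Ab–C–Eb = Ab all belong to that set. Db–Fb–Ab doesn't fit — on degree 1 Db major would have Db (I). Dbm is the degree-1 chord of Db minor, so it is the borrowed i. But Ab–Cb–Eb is foreign: the diatonic V on degree 5 is Ab, whereas Abm comes from Db minor. It is labeled v.

i, v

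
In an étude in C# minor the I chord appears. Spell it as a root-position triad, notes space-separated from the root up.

C# E# G#

The root, C#, is scale degree 1 — the same note in C# minor and C# major; only the chord quality changes. Building the major chord from the parallel major on C#: C#–E#–G#.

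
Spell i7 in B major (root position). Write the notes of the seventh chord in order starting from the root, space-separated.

B D F# A

i7 is built on scale degree 1, which is B in both B major and its parallel. Stacking thirds in B minor on B gives B–D–F#–A.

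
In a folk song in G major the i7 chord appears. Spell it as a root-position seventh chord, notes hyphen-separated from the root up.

The root, G, is scale degree 1 — the same note in G major and G minor; only the chord quality changes. Stacking thirds in G minor on G gives G–Bb–D–F.

G-Bb-D-F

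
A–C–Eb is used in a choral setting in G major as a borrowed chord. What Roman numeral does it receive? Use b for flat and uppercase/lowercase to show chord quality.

ii°

A is scale degree 2 in G major. A–C–Eb is a diminished chord — the form found in G minor, not the diatonic ii (Am). Borrowed into G major it is written ii°.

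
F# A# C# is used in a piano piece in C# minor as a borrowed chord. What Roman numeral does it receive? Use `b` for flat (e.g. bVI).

F# is scale degree 4 in C# minor. Diatonically C# minor has F#m (iv) on that degree; F#–A#–C# is instead the major chord native to C# major, so it takes the label IV.

IV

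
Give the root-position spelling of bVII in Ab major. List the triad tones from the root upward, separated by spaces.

bVII is built on the lowered scale degree 7. In Ab major degree 7 is G; lowered it becomes Gb. Building the major chord from the parallel minor on Gb: Gb–Bb–Db.

Gb Bb Db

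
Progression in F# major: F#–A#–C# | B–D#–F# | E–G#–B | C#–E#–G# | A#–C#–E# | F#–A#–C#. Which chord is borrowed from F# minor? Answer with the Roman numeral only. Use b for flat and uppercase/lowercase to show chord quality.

bVII

In F# major the diatonic chords are F#, G#m, A#m, B, C#, D#m, E#dim. F#–A#–C# = F#, B–D#–F# = B, C#–E#–G# = C# and A#–C#–E# = A#m all belong to that set. E–G#–B doesn't fit — on degree 7 F# major would have E#dim (vii°). E is the degree-7 chord of F# minor, so it is the borrowed bVII.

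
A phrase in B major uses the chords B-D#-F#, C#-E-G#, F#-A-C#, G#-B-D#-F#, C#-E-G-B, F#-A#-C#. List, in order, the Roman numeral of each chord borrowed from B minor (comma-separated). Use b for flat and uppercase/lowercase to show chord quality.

v, iiø7

B major has the diatonic set B, C#m, D#m, E, F#, G#m, A#dim. Of the given chords, B–D#–F# = B, C#–E–G# = C#m, G#–B–D#–F# = G#m7 and F#–A#–C# = F# are diatonic. F#–A–C# doesn't fit — on degree 5 B major would have F# (V). F#m is the degree-5 chord of B minor, so it is the borrowed v. C#–E–G–B doesn't fit — on degree 2 B major would have C#m (ii). C#m7b5 is the degree-2 chord of B minor, so it is the borrowed iiø7.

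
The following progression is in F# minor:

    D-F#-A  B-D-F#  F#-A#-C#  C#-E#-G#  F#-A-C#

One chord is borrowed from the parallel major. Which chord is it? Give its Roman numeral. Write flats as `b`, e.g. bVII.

I

The diatonic triads in F# minor (with V from harmonic minor) are F#m, G#dim, A, Bm, C#, D, E. D–F#–A = D, B–D–F# = Bm, C#–E#–G# = C# and F#–A–C# = F#m are all diatonic. But F#–A#–C# is foreign: the diatonic i on degree 1 is F#m, whereas F# comes from F# major. It is labeled I.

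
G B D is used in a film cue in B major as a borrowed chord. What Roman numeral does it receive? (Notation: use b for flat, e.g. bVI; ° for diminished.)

In B major scale degree 6 is G#; G is its lowered form, from B minor. Diatonically B major has G#m (vi) on that degree; G–B–D is instead the major chord native to B minor, so it takes the label bVI.

bVI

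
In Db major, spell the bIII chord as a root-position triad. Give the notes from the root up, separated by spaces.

Fb Ab Cb

Scale degree 3 in Db major is F. bIII uses the lowered form, Fb, taken from Db minor. Stacking thirds in Db minor on Fb gives Fb–Ab–Cb.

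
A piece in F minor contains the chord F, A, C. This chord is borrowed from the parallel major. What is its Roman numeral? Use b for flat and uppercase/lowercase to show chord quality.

The root F is the diatonic 1st degree of F minor; the borrowing shows in the chord quality. Diatonically F minor has Fm (i) on that degree; F–A–C is instead the major chord native to F major, so it takes the label I.

I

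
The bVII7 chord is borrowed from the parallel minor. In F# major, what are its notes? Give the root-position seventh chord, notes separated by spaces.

E G# B D

The root of bVII7 is the lowered 7th degree: E# becomes E. Stacking thirds in F# minor on E gives E–G#–B–D.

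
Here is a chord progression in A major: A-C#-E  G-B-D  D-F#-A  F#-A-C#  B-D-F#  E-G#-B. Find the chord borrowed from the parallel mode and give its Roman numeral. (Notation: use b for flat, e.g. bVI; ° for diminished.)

The diatonic triads in A major are A, Bm, C#m, D, E, F#m, G#dim. A–C#–E = A, D–F#–A = D, F#–A–C# = F#m, B–D–F# = Bm and E–G#–B = E are all diatonic. But G–B–D is foreign: the diatonic vii° on degree 7 is G#dim, whereas G comes from A minor. It is labeled bVII.

bVII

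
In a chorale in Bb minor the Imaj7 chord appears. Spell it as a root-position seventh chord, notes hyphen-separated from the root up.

Bb-D-F-A

The root, Bb, is scale degree 1 — the same note in Bb minor and Bb major; only the chord quality changes. Stacking thirds in Bb major on Bb gives Bb–D–F–A.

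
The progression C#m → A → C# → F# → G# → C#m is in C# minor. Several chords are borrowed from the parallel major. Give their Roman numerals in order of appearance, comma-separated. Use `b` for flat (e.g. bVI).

I, IV

The diatonic triads in C# minor (with V from harmonic minor) are C#m, D#dim, E, F#m, G#, A, B. C#m, A and G# all belong to that set. But C# (C#–E#–G#) is foreign: the diatonic i on degree 1 is C#m, whereas C# comes from C# major. It is labeled I. But F# (F#–A#–C#) is foreign: the diatonic iv on degree 4 is F#m, whereas F# comes from C# major. It is labeled IV.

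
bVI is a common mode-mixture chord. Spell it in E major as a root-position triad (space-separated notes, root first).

C E G

bVI is built on the lowered scale degree 6. In E major degree 6 is C#; lowered it becomes C. In E minor the chord on C is C–E–G.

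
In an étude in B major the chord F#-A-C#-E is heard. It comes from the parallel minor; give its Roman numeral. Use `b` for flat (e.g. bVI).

v7

The root F# is the diatonic 5th degree of B major; the borrowing shows in the chord quality. Diatonically B major has F# (V) on that degree; F#–A–C#–E is instead the minor-seventh chord native to B minor, so it takes the label v7.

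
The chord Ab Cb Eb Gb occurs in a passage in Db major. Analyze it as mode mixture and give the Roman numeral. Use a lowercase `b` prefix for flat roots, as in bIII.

v7

Ab is scale degree 5 in Db major. Ab–Cb–Eb–Gb is a minor-seventh chord — the form found in Db minor, not the diatonic V (Ab). Borrowed into Db major it is written v7.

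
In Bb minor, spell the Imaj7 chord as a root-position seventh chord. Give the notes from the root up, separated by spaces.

The root, Bb, is scale degree 1 — the same note in Bb minor and Bb major; only the chord quality changes. Stacking thirds in Bb major on Bb gives Bb–D–F–A.

Bb D F A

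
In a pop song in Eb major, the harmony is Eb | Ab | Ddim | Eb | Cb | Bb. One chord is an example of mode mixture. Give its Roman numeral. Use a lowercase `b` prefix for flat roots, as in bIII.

The diatonic triads in Eb major are Eb, Fm, Gm, Ab, Bb, Cm, Ddim. Eb, Ab, Ddim and Bb are all diatonic. But Cb (Cb–Eb–Gb) is foreign: the diatonic vi on degree 6 is Cm, whereas Cb comes from Eb minor. It is labeled bVI.

bVI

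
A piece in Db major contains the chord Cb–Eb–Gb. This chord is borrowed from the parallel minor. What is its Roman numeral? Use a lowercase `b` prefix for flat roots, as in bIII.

In Db major scale degree 7 is C; Cb is its lowered form, from Db minor. Cb–Eb–Gb is a major chord — the form found in Db minor, not the diatonic vii° (Cdim). Borrowed into Db major it is written bVII.

bVII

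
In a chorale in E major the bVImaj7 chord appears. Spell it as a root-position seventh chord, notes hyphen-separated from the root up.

The root of bVImaj7 is the lowered 6th degree: C# becomes C. Building the major-seventh chord from the parallel minor on C: C–E–G–B.

C-E-G-B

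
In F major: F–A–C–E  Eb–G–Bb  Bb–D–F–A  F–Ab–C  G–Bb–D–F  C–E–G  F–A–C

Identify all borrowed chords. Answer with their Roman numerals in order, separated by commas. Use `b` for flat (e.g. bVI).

bVII, i

The diatonic triads in F major are F, Gm, Am, Bb, C, Dm, Edim. F–A–C–E = Fmaj7, Bb–D–F–A = Bbmaj7, G–Bb–D–F = Gm7, C–E–G = C and F–A–C = F all belong to that set. But Eb–G–Bb is foreign: the diatonic vii° on degree 7 is Edim, whereas Eb comes from F minor. It is labeled bVII. F–Ab–C doesn't fit — on degree 1 F major would have F (I). Fm is the degree-1 chord of F minor, so it is the borrowed i.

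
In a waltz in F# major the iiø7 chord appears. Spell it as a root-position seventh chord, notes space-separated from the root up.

G# B D F#

iiø7 is built on scale degree 2, which is G# in both F# major and its parallel. In F# minor the chord on G# is G#–B–D–F#.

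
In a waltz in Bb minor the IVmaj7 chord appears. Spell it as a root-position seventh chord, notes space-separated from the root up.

Eb G Bb D

The root, Eb, is scale degree 4 — the same note in Bb minor and Bb major; only the chord quality changes. Stacking thirds in Bb major on Eb gives Eb–G–Bb–D.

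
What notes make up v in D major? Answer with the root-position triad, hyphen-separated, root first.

The root, A, is scale degree 5 — the same note in D major and D minor; only the chord quality changes. Building the minor chord from the parallel minor on A: A–C–E.

A-C-E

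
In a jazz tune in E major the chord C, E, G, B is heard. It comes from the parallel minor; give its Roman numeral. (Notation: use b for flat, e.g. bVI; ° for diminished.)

bVImaj7

C is the lowered form of scale degree 6 in E major (the diatonic degree 6 is C#). Diatonically E major has C#m (vi) on that degree; C–E–G–B is instead the major-seventh chord native to E minor, so it takes the label bVImaj7.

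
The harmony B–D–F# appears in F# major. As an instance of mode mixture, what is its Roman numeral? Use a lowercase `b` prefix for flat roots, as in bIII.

B is scale degree 4 in F# major. Diatonically F# major has B (IV) on that degree; B–D–F# is instead the minor chord native to F# minor, so it takes the label iv.

iv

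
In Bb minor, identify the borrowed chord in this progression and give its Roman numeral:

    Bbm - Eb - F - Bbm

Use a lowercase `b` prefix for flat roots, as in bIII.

Bb minor has the diatonic set Bbm, Cdim, Db, Ebm, F, Gb, Ab (with V from harmonic minor). Bbm and F are both diatonic. But Eb (Eb–G–Bb) is foreign: the diatonic iv on degree 4 is Ebm, whereas Eb comes from Bb major. It is labeled IV.

IV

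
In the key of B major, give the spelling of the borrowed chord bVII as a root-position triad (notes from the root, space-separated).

The root of bVII is the lowered 7th degree: A# becomes A. Building the major chord from the parallel minor on A: A–C#–E.

A C# E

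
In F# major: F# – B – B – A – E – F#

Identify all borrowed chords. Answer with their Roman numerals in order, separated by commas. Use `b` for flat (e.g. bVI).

bIII, bVII

The diatonic triads in F# major are F#, G#m, A#m, B, C#, D#m, E#dim. Of the given chords, F# and B are diatonic. A (A–C#–E) doesn't fit — on degree 3 F# major would have A#m (iii). A is the degree-3 chord of F# minor, so it is the borrowed bIII. But E (E–G#–B) is foreign: the diatonic vii° on degree 7 is E#dim, whereas E comes from F# minor. It is labeled bVII.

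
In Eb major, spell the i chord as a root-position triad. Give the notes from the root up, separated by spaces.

The root, Eb, is scale degree 1 — the same note in Eb major and Eb minor; only the chord quality changes. Stacking thirds in Eb minor on Eb gives Eb–Gb–Bb.

Eb Gb Bb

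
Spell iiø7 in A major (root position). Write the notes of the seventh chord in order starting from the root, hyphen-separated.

The root, B, is scale degree 2 — the same note in A major and A minor; only the chord quality changes. Stacking thirds in A minor on B gives B–D–F–A.

B-D-F-A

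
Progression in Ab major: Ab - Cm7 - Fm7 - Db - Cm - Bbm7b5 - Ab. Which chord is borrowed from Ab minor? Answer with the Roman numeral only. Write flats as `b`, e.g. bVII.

Ab major has the diatonic set Ab, Bbm, Cm, Db, Eb, Fm, Gdim. Ab, Cm7, Fm7, Db and Cm are all diatonic. Bbm7b5 (Bb–Db–Fb–Ab) is not: scale degree 2 in Ab major carries Bbm (ii). In Ab minor the chord on that degree is Bbm7b5, so here it functions as iiø7, borrowed from the parallel minor.

iiø7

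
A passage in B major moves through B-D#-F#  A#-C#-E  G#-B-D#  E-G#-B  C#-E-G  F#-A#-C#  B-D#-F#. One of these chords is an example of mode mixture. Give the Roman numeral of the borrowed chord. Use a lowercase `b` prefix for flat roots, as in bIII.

The diatonic triads in B major are B, C#m, D#m, E, F#, G#m, A#dim. B–D#–F# = B, A#–C#–E = A#dim, G#–B–D# = G#m, E–G#–B = E and F#–A#–C# = F# are all diatonic. C#–E–G is not: scale degree 2 in B major carries C#m (ii). In B minor the chord on that degree is C#dim, so here it functions as ii°, borrowed from the parallel minor.

ii°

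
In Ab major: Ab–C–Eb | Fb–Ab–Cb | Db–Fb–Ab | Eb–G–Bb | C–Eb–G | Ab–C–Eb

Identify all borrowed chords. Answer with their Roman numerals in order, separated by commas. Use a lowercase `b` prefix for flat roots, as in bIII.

bVI, iv

The diatonic triads in Ab major are Ab, Bbm, Cm, Db, Eb, Fm, Gdim. Ab–C–Eb = Ab, Eb–G–Bb = Eb and C–Eb–G = Cm are all diatonic. But Fb–Ab–Cb is foreign: the diatonic vi on degree 6 is Fm, whereas Fb comes from Ab minor. It is labeled bVI. Db–Fb–Ab is not: scale degree 4 in Ab major carries Db (IV). In Ab minor the chord on that degree is Dbm, so here it functions as iv, borrowed from the parallel minor.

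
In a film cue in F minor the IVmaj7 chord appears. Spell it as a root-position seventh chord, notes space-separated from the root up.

IVmaj7 is built on scale degree 4, which is Bb in both F minor and its parallel. In F major the chord on Bb is Bb–D–F–A.

Bb D F A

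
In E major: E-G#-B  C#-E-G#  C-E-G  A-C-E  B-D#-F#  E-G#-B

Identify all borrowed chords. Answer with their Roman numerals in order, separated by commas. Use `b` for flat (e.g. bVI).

bVI, iv

E major has the diatonic set E, F#m, G#m, A, B, C#m, D#dim. E–G#–B = E, C#–E–G# = C#m and B–D#–F# = B are all diatonic. But C–E–G is foreign: the diatonic vi on degree 6 is C#m, whereas C comes from E minor. It is labeled bVI. A–C–E is not: scale degree 4 in E major carries A (IV). In E minor the chord on that degree is Am, so here it functions as iv, borrowed from the parallel minor.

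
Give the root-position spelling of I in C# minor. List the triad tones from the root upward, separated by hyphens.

I is built on scale degree 1, which is C# in both C# minor and its parallel. Building the major chord from the parallel major on C#: C#–E#–G#.

C#-E#-G#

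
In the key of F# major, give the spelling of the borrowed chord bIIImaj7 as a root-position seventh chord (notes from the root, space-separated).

bIIImaj7 is built on the lowered scale degree 3. In F# major degree 3 is A#; lowered it becomes A. Building the major-seventh chord from the parallel minor on A: A–C#–E–G#.

A C# E G#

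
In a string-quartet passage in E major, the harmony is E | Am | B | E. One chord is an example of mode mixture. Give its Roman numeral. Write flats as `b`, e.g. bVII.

In E major the diatonic chords are E, F#m, G#m, A, B, C#m, D#dim. Of the given chords, E and B are diatonic. Am (A–C–E) doesn't fit — on degree 4 E major would have A (IV). Am is the degree-4 chord of E minor, so it is the borrowed iv.

iv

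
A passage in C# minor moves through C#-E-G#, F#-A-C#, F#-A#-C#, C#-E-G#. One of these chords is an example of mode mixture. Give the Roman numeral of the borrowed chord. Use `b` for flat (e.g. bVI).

IV

In C# minor (with V from harmonic minor) the diatonic chords are C#m, D#dim, E, F#m, G#, A, B. C#–E–G# = C#m and F#–A–C# = F#m both belong to that set. F#–A#–C# doesn't fit — on degree 4 C# minor would have F#m (iv). F# is the degree-4 chord of C# major, so it is the borrowed IV.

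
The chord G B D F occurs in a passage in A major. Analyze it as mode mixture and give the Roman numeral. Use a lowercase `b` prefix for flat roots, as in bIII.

bVII7

G is the lowered form of scale degree 7 in A major (the diatonic degree 7 is G#). Diatonically A major has G#dim (vii°) on that degree; G–B–D–F is instead the dominant-seventh chord native to A minor, so it takes the label bVII7.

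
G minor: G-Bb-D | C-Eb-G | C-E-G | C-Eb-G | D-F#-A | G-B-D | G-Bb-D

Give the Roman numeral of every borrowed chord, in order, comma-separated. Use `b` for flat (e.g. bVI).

IV, I

In G minor (with V from harmonic minor) the diatonic chords are Gm, Adim, Bb, Cm, D, Eb, F. G–Bb–D = Gm, C–Eb–G = Cm and D–F#–A = D all belong to that set. C–E–G is not: scale degree 4 in G minor carries Cm (iv). In G major the chord on that degree is C, so here it functions as IV, borrowed from the parallel major. G–B–D doesn't fit — on degree 1 G minor would have Gm (i). G is the degree-1 chord of G major, so it is the borrowed I.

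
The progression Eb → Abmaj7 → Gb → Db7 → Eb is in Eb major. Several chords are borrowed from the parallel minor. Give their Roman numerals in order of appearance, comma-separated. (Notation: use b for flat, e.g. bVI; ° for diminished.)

bIII, bVII7

In Eb major the diatonic chords are Eb, Fm, Gm, Ab, Bb, Cm, Ddim. Eb and Abmaj7 both belong to that set. But Gb (Gb–Bb–Db) is foreign: the diatonic iii on degree 3 is Gm, whereas Gb comes from Eb minor. It is labeled bIII. But Db7 (Db–F–Ab–Cb) is foreign: the diatonic vii° on degree 7 is Ddim, whereas Db7 comes from Eb minor. It is labeled bVII7.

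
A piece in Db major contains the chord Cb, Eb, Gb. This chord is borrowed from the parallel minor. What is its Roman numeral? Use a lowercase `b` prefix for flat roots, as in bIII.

bVII

Cb is the lowered form of scale degree 7 in Db major (the diatonic degree 7 is C). Cb–Eb–Gb is a major chord — the form found in Db minor, not the diatonic vii° (Cdim). Borrowed into Db major it is written bVII.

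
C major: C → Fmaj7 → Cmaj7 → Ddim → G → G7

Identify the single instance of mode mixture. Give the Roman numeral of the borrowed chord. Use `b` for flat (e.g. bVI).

ii°

C major has the diatonic set C, Dm, Em, F, G, Am, Bdim. Of the given chords, C, Fmaj7, Cmaj7, G and G7 are diatonic. But Ddim (D–F–Ab) is foreign: the diatonic ii on degree 2 is Dm, whereas Ddim comes from C minor. It is labeled ii°.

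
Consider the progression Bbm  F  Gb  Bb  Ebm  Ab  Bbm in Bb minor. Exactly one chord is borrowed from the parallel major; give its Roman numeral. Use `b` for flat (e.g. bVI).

Bb minor has the diatonic set Bbm, Cdim, Db, Ebm, F, Gb, Ab (with V from harmonic minor). Bbm, F, Gb, Ebm and Ab are all diatonic. Bb (Bb–D–F) doesn't fit — on degree 1 Bb minor would have Bbm (i). Bb is the degree-1 chord of Bb major, so it is the borrowed I.

I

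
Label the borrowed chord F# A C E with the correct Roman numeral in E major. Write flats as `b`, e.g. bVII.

F# is scale degree 2 in E major. F#–A–C–E is a half-diminished-seventh chord — the form found in E minor, not the diatonic ii (F#m). Borrowed into E major it is written iiø7.

iiø7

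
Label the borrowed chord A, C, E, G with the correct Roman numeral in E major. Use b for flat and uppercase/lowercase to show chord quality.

iv7

The root A is the diatonic 4th degree of E major; the borrowing shows in the chord quality. A–C–E–G is a minor-seventh chord — the form found in E minor, not the diatonic IV (A). Borrowed into E major it is written iv7.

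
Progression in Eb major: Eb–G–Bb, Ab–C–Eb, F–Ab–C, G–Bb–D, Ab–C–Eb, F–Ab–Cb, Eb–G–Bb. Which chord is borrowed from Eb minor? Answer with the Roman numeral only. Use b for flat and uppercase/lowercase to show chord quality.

In Eb major the diatonic chords are Eb, Fm, Gm, Ab, Bb, Cm, Ddim. Eb–G–Bb = Eb, Ab–C–Eb = Ab, F–Ab–C = Fm and G–Bb–D = Gm all belong to that set. F–Ab–Cb doesn't fit — on degree 2 Eb major would have Fm (ii). Fdim is the degree-2 chord of Eb minor, so it is the borrowed ii°.

ii°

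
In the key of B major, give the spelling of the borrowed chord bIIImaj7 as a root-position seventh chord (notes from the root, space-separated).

D F# A C#

The root of bIIImaj7 is the lowered 3rd degree: D# becomes D. In B minor the chord on D is D–F#–A–C#.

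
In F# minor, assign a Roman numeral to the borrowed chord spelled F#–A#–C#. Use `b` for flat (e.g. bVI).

F# is scale degree 1 in F# minor. Diatonically F# minor has F#m (i) on that degree; F#–A#–C# is instead the major chord native to F# major, so it takes the label I.

I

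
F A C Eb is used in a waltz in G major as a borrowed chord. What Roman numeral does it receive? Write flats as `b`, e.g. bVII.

bVII7

In G major scale degree 7 is F#; F is its lowered form, from G minor. F–A–C–Eb is a dominant-seventh chord — the form found in G minor, not the diatonic vii° (F#dim). Borrowed into G major it is written bVII7.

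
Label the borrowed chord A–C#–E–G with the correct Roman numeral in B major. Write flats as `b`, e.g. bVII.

In B major scale degree 7 is A#; A is its lowered form, from B minor. The diatonic chord on degree 7 would be A#dim (vii°), but A–C#–E–G is the dominant-seventh chord from B minor. As a borrowed chord it is labeled bVII7.

bVII7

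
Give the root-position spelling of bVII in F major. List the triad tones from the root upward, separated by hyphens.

Eb-G-Bb

The root of bVII is the lowered 7th degree: E becomes Eb. Building the major chord from the parallel minor on Eb: Eb–G–Bb.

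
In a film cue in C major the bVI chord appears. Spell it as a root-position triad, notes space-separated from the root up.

Scale degree 6 in C major is A. bVI uses the lowered form, Ab, taken from C minor. Stacking thirds in C minor on Ab gives Ab–C–Eb.

Ab C Eb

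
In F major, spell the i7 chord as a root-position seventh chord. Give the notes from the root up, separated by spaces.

F Ab C Eb

i7 is built on scale degree 1, which is F in both F major and its parallel. In F minor the chord on F is F–Ab–C–Eb.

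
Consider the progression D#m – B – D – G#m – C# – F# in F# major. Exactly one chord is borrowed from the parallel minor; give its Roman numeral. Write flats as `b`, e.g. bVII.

bVI

In F# major the diatonic chords are F#, G#m, A#m, B, C#, D#m, E#dim. Of the given chords, D#m, B, G#m, C# and F# are diatonic. But D (D–F#–A) is foreign: the diatonic vi on degree 6 is D#m, whereas D comes from F# minor. It is labeled bVI.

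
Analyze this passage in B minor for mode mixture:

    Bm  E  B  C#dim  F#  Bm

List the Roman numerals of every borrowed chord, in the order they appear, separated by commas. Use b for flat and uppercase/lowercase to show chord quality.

B minor has the diatonic set Bm, C#dim, D, Em, F#, G, A (with V from harmonic minor). Bm, C#dim and F# are all diatonic. E (E–G#–B) doesn't fit — on degree 4 B minor would have Em (iv). E is the degree-4 chord of B major, so it is the borrowed IV. B (B–D#–F#) doesn't fit — on degree 1 B minor would have Bm (i). B is the degree-1 chord of B major, so it is the borrowed I.

IV, I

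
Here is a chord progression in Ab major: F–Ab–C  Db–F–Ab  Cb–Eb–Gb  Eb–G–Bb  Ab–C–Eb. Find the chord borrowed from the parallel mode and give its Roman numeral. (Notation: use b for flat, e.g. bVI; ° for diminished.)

bIII

The diatonic triads in Ab major are Ab, Bbm, Cm, Db, Eb, Fm, Gdim. Of the given chords, F–Ab–C = Fm, Db–F–Ab = Db, Eb–G–Bb = Eb and Ab–C–Eb = Ab are diatonic. Cb–Eb–Gb doesn't fit — on degree 3 Ab major would have Cm (iii). Cb is the degree-3 chord of Ab minor, so it is the borrowed bIII.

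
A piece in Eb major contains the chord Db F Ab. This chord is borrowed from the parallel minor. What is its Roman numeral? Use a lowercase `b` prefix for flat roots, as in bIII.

In Eb major scale degree 7 is D; Db is its lowered form, from Eb minor. Diatonically Eb major has Ddim (vii°) on that degree; Db–F–Ab is instead the major chord native to Eb minor, so it takes the label bVII.

bVII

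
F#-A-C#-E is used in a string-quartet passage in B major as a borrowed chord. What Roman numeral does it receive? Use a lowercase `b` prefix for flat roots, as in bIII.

v7

The root F# is the diatonic 5th degree of B major; the borrowing shows in the chord quality. Diatonically B major has F# (V) on that degree; F#–A–C#–E is instead the minor-seventh chord native to B minor, so it takes the label v7.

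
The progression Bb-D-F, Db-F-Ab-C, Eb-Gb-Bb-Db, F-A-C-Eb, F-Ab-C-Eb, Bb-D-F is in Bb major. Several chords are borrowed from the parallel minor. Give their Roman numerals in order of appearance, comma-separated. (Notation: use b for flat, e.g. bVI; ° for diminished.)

In Bb major the diatonic chords are Bb, Cm, Dm, Eb, F, Gm, Adim. Of the given chords, Bb–D–F = Bb and F–A–C–Eb = F7 are diatonic. Db–F–Ab–C doesn't fit — on degree 3 Bb major would have Dm (iii). Dbmaj7 is the degree-3 chord of Bb minor, so it is the borrowed bIIImaj7. Eb–Gb–Bb–Db doesn't fit — on degree 4 Bb major would have Eb (IV). Ebm7 is the degree-4 chord of Bb minor, so it is the borrowed iv7. F–Ab–C–Eb doesn't fit — on degree 5 Bb major would have F (V). Fm7 is the degree-5 chord of Bb minor, so it is the borrowed v7.

bIIImaj7, iv7, v7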